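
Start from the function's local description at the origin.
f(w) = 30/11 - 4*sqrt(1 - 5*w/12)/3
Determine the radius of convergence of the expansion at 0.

The radius of convergence is 12/5.

Branch term (-4/3)*sqrt(1 - w/(12/5)): its argument vanishes at w = 12/5, a square-root branch point, modulus 12/5.
The radius of convergence is the smallest modulus among the singular points: 12/5.


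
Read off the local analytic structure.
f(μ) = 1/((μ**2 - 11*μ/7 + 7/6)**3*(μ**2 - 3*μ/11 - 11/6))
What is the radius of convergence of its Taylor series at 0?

Denominator factor (μ**2 - 3*μ/11 - 11/6): discriminant 2689/363, real irrational roots 3/22 + (1/66)*sqrt(8067) and 3/22 - (1/66)*sqrt(8067); poles of order 1, moduli 3/22 + (1/66)*sqrt(8067) and -3/22 + (1/66)*sqrt(8067).
Denominator factor (μ**2 - 11*μ/7 + 7/6)^3: discriminant -323/147, complex-conjugate roots (11/14) + ((1/42)*sqrt(969))*i and (11/14) - ((1/42)*sqrt(969))*i; poles of order 3, moduli (1/6)*sqrt(42) and (1/6)*sqrt(42).
The radius of convergence is the smallest modulus among the singular points: (1/6)*sqrt(42).

The radius of convergence is (1/6)*sqrt(42).


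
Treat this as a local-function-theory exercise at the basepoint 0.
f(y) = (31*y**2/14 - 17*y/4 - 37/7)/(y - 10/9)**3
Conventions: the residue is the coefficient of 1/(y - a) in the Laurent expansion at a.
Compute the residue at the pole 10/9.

The residue is 31/14.

At the order-3 pole 10/9 set g(y) = (y - (10/9))^3*f(y) = 31*y**2/14 - 17*y/4 - 37/7.
Order-3 pole: residue = g''(a)/2; g''(10/9) = 31/7, so the residue is 31/14.


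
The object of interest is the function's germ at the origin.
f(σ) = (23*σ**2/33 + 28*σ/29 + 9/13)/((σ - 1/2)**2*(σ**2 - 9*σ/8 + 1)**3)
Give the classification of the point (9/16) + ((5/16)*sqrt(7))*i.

The point is a pole of order 3.

The denominator factor σ**2 - 9*σ/8 + 1 vanishes at (9/16) + ((5/16)*sqrt(7))*i and appears to the power 3; the numerator there equals (1559791/1592448) + ((22325/40832)*sqrt(7))*i, nonzero, and no other factor vanishes.
Hence a pole whose order is the multiplicity, 3.


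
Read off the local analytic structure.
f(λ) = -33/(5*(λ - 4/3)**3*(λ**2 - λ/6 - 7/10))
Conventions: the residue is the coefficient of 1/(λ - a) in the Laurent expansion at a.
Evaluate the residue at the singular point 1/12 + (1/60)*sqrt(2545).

The factor λ**2 - λ/6 - 7/10 splits as (λ - a)(λ - a') with a = 1/12 + (1/60)*sqrt(2545), a' = 1/12 - (1/60)*sqrt(2545). At the order-1 pole a set g(λ) = (λ - a)*f(λ) = [-33/(5*(λ - 4/3)**3)] / (λ - a').
Simple pole: residue = g(a) at a = 1/12 + (1/60)*sqrt(2545), which is 1179765/41503 + (12083175/21125027)*sqrt(2545).

The residue is 1179765/41503 + (12083175/21125027)*sqrt(2545).


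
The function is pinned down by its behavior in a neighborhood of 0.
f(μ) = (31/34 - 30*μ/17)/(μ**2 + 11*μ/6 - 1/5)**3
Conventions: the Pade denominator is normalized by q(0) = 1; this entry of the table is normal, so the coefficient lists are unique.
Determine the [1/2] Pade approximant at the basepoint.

Taylor coefficients needed (expand at 0): a_0 = -3875/34, a_1 = -198125/68, a_2 = -10833125/204, a_3 = -3033165625/3672.
Write the denominator as Q(μ) = 1 + q1*μ + q2*μ^2. Requiring Q*f - P = O(μ^4) with deg P <= 1 kills the coefficients of μ^2..μ^3 in Q*f:
  μ^2: a_2 + q1*a_1 + q2*a_0 = 0, i.e. -10833125/204 + (-198125/68)*q1 + (-3875/34)*q2 = 0.
  μ^3: a_3 + q1*a_2 + q2*a_1 = 0, i.e. -3033165625/3672 + (-10833125/204)*q1 + (-198125/68)*q2 = 0.
Solving this linear system: q1 = -96810230/3894201, q2 = 1320878645/7788402.
The numerator is Q*f truncated at degree 1: P0 = a_0 = -3875/34; P1 = a_1 + q1*a_0 = -21259290625/264805668.

The Pade approximant has numerator coefficients [-3875/34, -21259290625/264805668]; denominator coefficients [1, -96810230/3894201, 1320878645/7788402].


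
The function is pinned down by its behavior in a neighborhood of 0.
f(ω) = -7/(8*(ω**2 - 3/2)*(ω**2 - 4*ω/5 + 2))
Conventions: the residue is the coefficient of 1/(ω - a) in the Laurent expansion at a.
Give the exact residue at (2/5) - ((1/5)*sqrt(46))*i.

The factor ω**2 - 4*ω/5 + 2 splits as (ω - a)(ω - a') with a = (2/5) - ((1/5)*sqrt(46))*i, a' = (2/5) + ((1/5)*sqrt(46))*i. At the order-1 pole a set g(ω) = (ω - a)*f(ω) = [-7/(8*(ω**2 - 3/2))] / (ω - a').
Simple pole: residue = g(a) at a = (2/5) - ((1/5)*sqrt(46))*i, which is (35/1129) + ((5565/415472)*sqrt(46))*i.

The residue is (35/1129) + ((5565/415472)*sqrt(46))*i.


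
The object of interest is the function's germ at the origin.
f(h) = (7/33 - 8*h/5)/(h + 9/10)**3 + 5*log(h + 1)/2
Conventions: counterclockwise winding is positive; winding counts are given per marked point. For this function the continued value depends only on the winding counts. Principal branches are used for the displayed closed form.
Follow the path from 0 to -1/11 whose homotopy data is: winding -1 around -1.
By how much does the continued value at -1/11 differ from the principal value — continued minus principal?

Continued minus principal equals -(5)*pi*i.

The rational part is single-valued and drops out of the difference; each branch term changes only by its own monodromy.
(5/2)*log(1 - h/(-1)): each positive loop around -1 adds 2*pi*i to the log, so winding -1 contributes (5/2)*(-1)*2*pi*i = -(5)*pi*i.
Summing the contributions at h = -1/11 gives -(5)*pi*i.


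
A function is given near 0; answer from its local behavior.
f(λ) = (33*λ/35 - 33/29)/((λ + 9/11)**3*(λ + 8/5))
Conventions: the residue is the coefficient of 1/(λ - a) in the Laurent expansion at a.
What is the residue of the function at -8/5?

The residue is 89383305/16139921.

At the order-1 pole -8/5 set g(λ) = (λ - (-8/5))*f(λ) = (33*λ/35 - 33/29)/(λ + 9/11)**3.
Simple pole: residue = g(a) at a = -8/5, which is 89383305/16139921.


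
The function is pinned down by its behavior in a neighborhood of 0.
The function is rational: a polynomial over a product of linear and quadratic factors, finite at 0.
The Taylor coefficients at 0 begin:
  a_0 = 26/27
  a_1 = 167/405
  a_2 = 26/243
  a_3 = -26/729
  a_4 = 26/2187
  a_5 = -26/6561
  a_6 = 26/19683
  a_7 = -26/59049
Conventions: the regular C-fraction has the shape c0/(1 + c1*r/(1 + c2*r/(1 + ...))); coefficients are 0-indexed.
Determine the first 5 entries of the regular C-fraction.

Taylor coefficients (read off): a_0 = 26/27, a_1 = 167/405, a_2 = 26/243, a_3 = -26/729, a_4 = 26/2187.
c0 = a_0 = 26/27. Peel one level at a time: if S = 1 + c*r/S' with S'(0) = 1, then c is the r-coefficient of S and S' = c*r/(S - 1).
S_1 = c0/f = 1 + (-167/390)*r + (1221/16900)*r^2 + ...; c1 = -167/390.
S_2 = c1*r/(S_1 - 1) = 1 + (3663/21710)*r + (4290/27889)*r^2 + ...; c2 = 3663/21710.
S_3 = c2*r/(S_2 - 1) = 1 + (-16900/18537)*r + (16900/12321)*r^2 + ...; c3 = -16900/18537.
S_4 = c3*r/(S_3 - 1) = 1 + (167/111)*r + ...; c4 = 167/111.

The regular C-fraction coefficients are [26/27, -167/390, 3663/21710, -16900/18537, 167/111].


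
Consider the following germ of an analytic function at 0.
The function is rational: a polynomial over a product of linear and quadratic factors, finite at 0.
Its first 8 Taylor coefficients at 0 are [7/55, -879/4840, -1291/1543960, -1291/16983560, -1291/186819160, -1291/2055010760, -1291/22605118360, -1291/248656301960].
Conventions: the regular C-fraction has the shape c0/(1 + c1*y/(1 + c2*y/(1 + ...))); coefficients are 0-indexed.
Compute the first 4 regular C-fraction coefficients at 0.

The regular C-fraction coefficients are [7/55, 879/616, -2043535/1427496, -2891840/10418350137].

Taylor coefficients (read off): a_0 = 7/55, a_1 = -879/4840, a_2 = -1291/1543960, a_3 = -1291/16983560.
c0 = a_0 = 7/55. Peel one level at a time: if S = 1 + c*y/S' with S'(0) = 1, then c is the y-coefficient of S and S' = c*y/(S - 1).
S_1 = c0/f = 1 + (879/616)*y + (2043535/1000384)*y^2 + ...; c1 = 879/616.
S_2 = c1*y/(S_1 - 1) = 1 + (-2043535/1427496)*y + (-258200/649791081)*y^2 + ...; c2 = -2043535/1427496.
S_3 = c2*y/(S_2 - 1) = 1 + (-2891840/10418350137)*y + ...; c3 = -2891840/10418350137.


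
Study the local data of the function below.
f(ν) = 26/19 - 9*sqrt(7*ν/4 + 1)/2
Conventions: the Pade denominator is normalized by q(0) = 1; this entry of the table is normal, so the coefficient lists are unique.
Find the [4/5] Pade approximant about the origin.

Taylor coefficients needed (expand at 0): a_0 = -119/38, a_1 = -63/16, a_2 = 441/256, a_3 = -3087/2048, a_4 = 108045/65536, a_5 = -1058841/524288, a_6 = 22235661/8388608, a_7 = -244592271/67108864, a_8 = 22257896661/4294967296, a_9 = -259675461045/34359738368.
Write the denominator as Q(ν) = 1 + q1*ν + q2*ν^2 + q3*ν^3 + q4*ν^4 + q5*ν^5. Requiring Q*f - P = O(ν^10) with deg P <= 4 kills the coefficients of ν^5..ν^9 in Q*f:
  ν^5: a_5 + q1*a_4 + q2*a_3 + q3*a_2 + q4*a_1 + q5*a_0 = 0, i.e. -1058841/524288 + (108045/65536)*q1 + (-3087/2048)*q2 + (441/256)*q3 + (-63/16)*q4 + (-119/38)*q5 = 0.
  ν^6: a_6 + q1*a_5 + q2*a_4 + q3*a_3 + q4*a_2 + q5*a_1 = 0, i.e. 22235661/8388608 + (-1058841/524288)*q1 + (108045/65536)*q2 + (-3087/2048)*q3 + (441/256)*q4 + (-63/16)*q5 = 0.
  ν^7: a_7 + q1*a_6 + q2*a_5 + q3*a_4 + q4*a_3 + q5*a_2 = 0, i.e. -244592271/67108864 + (22235661/8388608)*q1 + (-1058841/524288)*q2 + (108045/65536)*q3 + (-3087/2048)*q4 + (441/256)*q5 = 0.
  ν^8: a_8 + q1*a_7 + q2*a_6 + q3*a_5 + q4*a_4 + q5*a_3 = 0, i.e. 22257896661/4294967296 + (-244592271/67108864)*q1 + (22235661/8388608)*q2 + (-1058841/524288)*q3 + (108045/65536)*q4 + (-3087/2048)*q5 = 0.
  ν^9: a_9 + q1*a_8 + q2*a_7 + q3*a_6 + q4*a_5 + q5*a_4 = 0, i.e. -259675461045/34359738368 + (22257896661/4294967296)*q1 + (-244592271/67108864)*q2 + (22235661/8388608)*q3 + (-1058841/524288)*q4 + (108045/65536)*q5 = 0.
Solving this linear system: q1 = 40439/11896, q2 = 1412817/380672, q3 = 4220615/3045376, q4 = 9640015/97452032, q5 = -2873997/779616256.
The numerator is Q*f truncated at degree 4: P0 = a_0 = -119/38; P1 = a_1 + q1*a_0 = -1648045/113012; P2 = a_2 + q1*a_1 + q2*a_0 = -336828009/14465536; P3 = a_3 + q1*a_2 + q2*a_1 + q3*a_0 = -845076197/57862144; P4 = a_4 + q1*a_3 + q2*a_2 + q3*a_1 + q4*a_0 = -10549237685/3703177216.

The Pade approximant has numerator coefficients [-119/38, -1648045/113012, -336828009/14465536, -845076197/57862144, -10549237685/3703177216]; denominator coefficients [1, 40439/11896, 1412817/380672, 4220615/3045376, 9640015/97452032, -2873997/779616256].


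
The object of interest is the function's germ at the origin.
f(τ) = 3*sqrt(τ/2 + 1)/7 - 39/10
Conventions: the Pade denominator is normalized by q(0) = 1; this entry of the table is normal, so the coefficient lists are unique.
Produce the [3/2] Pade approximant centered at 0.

The Pade approximant has numerator coefficients [-243/70, -57/35, -549/4480, 3/1792]; denominator coefficients [1, 1/2, 3/64].

Taylor coefficients needed (expand at 0): a_0 = -243/70, a_1 = 3/28, a_2 = -3/224, a_3 = 3/896, a_4 = -15/14336, a_5 = 3/8192.
Write the denominator as Q(τ) = 1 + q1*τ + q2*τ^2. Requiring Q*f - P = O(τ^6) with deg P <= 3 kills the coefficients of τ^4..τ^5 in Q*f:
  τ^4: a_4 + q1*a_3 + q2*a_2 = 0, i.e. -15/14336 + (3/896)*q1 + (-3/224)*q2 = 0.
  τ^5: a_5 + q1*a_4 + q2*a_3 = 0, i.e. 3/8192 + (-15/14336)*q1 + (3/896)*q2 = 0.
Solving this linear system: q1 = 1/2, q2 = 3/64.
The numerator is Q*f truncated at degree 3: P0 = a_0 = -243/70; P1 = a_1 + q1*a_0 = -57/35; P2 = a_2 + q1*a_1 + q2*a_0 = -549/4480; P3 = a_3 + q1*a_2 + q2*a_1 = 3/1792.


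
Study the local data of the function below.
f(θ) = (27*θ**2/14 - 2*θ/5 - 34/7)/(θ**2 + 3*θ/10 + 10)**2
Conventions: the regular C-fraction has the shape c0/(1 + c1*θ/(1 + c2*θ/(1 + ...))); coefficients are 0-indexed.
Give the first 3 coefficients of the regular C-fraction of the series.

Taylor coefficients (expand at 0): a_0 = -17/350, a_1 = -19/17500, a_2 = 101881/3500000.
c0 = a_0 = -17/350. Peel one level at a time: if S = 1 + c*θ/S' with S'(0) = 1, then c is the θ-coefficient of S and S' = c*θ/(S - 1).
S_1 = c0/f = 1 + (-19/850)*θ + (1733421/2890000)*θ^2 + ...; c1 = -19/850.
S_2 = c1*θ/(S_1 - 1) = 1 + (1733421/64600)*θ + ...; c2 = 1733421/64600.

The regular C-fraction coefficients are [-17/350, -19/850, 1733421/64600].


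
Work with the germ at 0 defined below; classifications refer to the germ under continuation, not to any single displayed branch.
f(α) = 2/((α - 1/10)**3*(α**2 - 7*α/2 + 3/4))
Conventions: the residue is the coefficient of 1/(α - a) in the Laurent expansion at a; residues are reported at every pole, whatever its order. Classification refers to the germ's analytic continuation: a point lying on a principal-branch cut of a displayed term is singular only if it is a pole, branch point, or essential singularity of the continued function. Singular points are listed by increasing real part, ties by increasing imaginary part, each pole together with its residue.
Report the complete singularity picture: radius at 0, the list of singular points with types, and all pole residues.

Denominator factor (α - 1/10)^3: pole of order 3 at 1/10, modulus 1/10.
Denominator factor (α**2 - 7*α/2 + 3/4): discriminant 37/4, real irrational roots 7/4 + (1/4)*sqrt(37) and 7/4 - (1/4)*sqrt(37); poles of order 1, moduli 7/4 + (1/4)*sqrt(37) and 7/4 - (1/4)*sqrt(37).
The radius of convergence is the smallest modulus among the singular points: 1/10.
At the order-3 pole 1/10 set g(α) = (α - (1/10))^3*f(α) = 2/(α**2 - 7*α/2 + 3/4).
Order-3 pole: residue = g''(a)/2; g''(1/10) = 41920000/68921, so the residue is 20960000/68921.
The factor α**2 - 7*α/2 + 3/4 splits as (α - a)(α - a') with a = 7/4 - (1/4)*sqrt(37), a' = 7/4 + (1/4)*sqrt(37). At the order-1 pole a set g(α) = (α - a)*f(α) = [2/(α - 1/10)**3] / (α - a').
Simple pole: residue = g(a) at a = 7/4 - (1/4)*sqrt(37), which is -10480000/68921 - (63756000/2550077)*sqrt(37).
The factor α**2 - 7*α/2 + 3/4 splits as (α - a)(α - a') with a = 7/4 + (1/4)*sqrt(37), a' = 7/4 - (1/4)*sqrt(37). At the order-1 pole a set g(α) = (α - a)*f(α) = [2/(α - 1/10)**3] / (α - a').
Simple pole: residue = g(a) at a = 7/4 + (1/4)*sqrt(37), which is -10480000/68921 + (63756000/2550077)*sqrt(37).
List the singular points by increasing real part (a conjugate pair: the negative imaginary part first).

Radius of convergence at 0: 1/10.
At 1/10: a pole of order 3; residue 20960000/68921.
At 7/4 - (1/4)*sqrt(37): a pole of order 1; residue -10480000/68921 - (63756000/2550077)*sqrt(37).
At 7/4 + (1/4)*sqrt(37): a pole of order 1; residue -10480000/68921 + (63756000/2550077)*sqrt(37).


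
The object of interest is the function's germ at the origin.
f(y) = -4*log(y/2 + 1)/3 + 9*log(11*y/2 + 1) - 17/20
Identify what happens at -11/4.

There is no denominator, hence no pole anywhere.
Branch term log(1 - y/(-2)): argument at -11/4 is -3/8, nonzero, so -11/4 is not its branch point (a point on a principal cut is still regular for the continued germ).
Branch term log(1 - y/(-2/11)): argument at -11/4 is -113/8, nonzero, so -11/4 is not its branch point (a point on a principal cut is still regular for the continued germ).
So the germ continues analytically to -11/4.

The point is a regular point.


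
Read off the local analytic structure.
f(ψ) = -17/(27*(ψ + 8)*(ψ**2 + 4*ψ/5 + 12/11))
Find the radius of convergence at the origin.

The radius of convergence is (2/11)*sqrt(33).

Denominator factor (ψ + 8): pole of order 1 at -8, modulus 8.
Denominator factor (ψ**2 + 4*ψ/5 + 12/11): discriminant -1024/275, complex-conjugate roots (-2/5) + ((16/55)*sqrt(11))*i and (-2/5) - ((16/55)*sqrt(11))*i; poles of order 1, moduli (2/11)*sqrt(33) and (2/11)*sqrt(33).
The radius of convergence is the smallest modulus among the singular points: (2/11)*sqrt(33).


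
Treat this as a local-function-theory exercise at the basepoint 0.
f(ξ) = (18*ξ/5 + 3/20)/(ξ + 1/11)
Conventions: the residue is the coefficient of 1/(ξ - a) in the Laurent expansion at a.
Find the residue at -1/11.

At the order-1 pole -1/11 set g(ξ) = (ξ - (-1/11))*f(ξ) = 18*ξ/5 + 3/20.
Simple pole: residue = g(a) at a = -1/11, which is -39/220.

The residue is -39/220.


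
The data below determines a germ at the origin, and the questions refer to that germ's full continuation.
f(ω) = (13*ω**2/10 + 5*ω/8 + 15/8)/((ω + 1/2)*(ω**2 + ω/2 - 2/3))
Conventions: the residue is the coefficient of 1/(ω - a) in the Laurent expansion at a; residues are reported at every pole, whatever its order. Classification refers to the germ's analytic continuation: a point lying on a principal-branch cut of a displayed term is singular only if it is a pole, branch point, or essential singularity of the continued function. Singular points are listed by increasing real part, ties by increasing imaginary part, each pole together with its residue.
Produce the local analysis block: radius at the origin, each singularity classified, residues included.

Radius of convergence at 0: 1/2.
At -1/4 - (1/12)*sqrt(105): a pole of order 1; residue 661/320 + (677/11200)*sqrt(105).
At -1/2: a pole of order 1; residue -453/160.
At -1/4 + (1/12)*sqrt(105): a pole of order 1; residue 661/320 - (677/11200)*sqrt(105).

Denominator factor (ω**2 + ω/2 - 2/3): discriminant 35/12, real irrational roots -1/4 + (1/12)*sqrt(105) and -1/4 - (1/12)*sqrt(105); poles of order 1, moduli -1/4 + (1/12)*sqrt(105) and 1/4 + (1/12)*sqrt(105).
Denominator factor (ω + 1/2): pole of order 1 at -1/2, modulus 1/2.
The radius of convergence is the smallest modulus among the singular points: 1/2.
The factor ω**2 + ω/2 - 2/3 splits as (ω - a)(ω - a') with a = -1/4 - (1/12)*sqrt(105), a' = -1/4 + (1/12)*sqrt(105). At the order-1 pole a set g(ω) = (ω - a)*f(ω) = [(13*ω**2/10 + 5*ω/8 + 15/8)/(ω + 1/2)] / (ω - a').
Simple pole: residue = g(a) at a = -1/4 - (1/12)*sqrt(105), which is 661/320 + (677/11200)*sqrt(105).
At the order-1 pole -1/2 set g(ω) = (ω - (-1/2))*f(ω) = (13*ω**2/10 + 5*ω/8 + 15/8)/(ω**2 + ω/2 - 2/3).
Simple pole: residue = g(a) at a = -1/2, which is -453/160.
The factor ω**2 + ω/2 - 2/3 splits as (ω - a)(ω - a') with a = -1/4 + (1/12)*sqrt(105), a' = -1/4 - (1/12)*sqrt(105). At the order-1 pole a set g(ω) = (ω - a)*f(ω) = [(13*ω**2/10 + 5*ω/8 + 15/8)/(ω + 1/2)] / (ω - a').
Simple pole: residue = g(a) at a = -1/4 + (1/12)*sqrt(105), which is 661/320 - (677/11200)*sqrt(105).
List the singular points by increasing real part (a conjugate pair: the negative imaginary part first).


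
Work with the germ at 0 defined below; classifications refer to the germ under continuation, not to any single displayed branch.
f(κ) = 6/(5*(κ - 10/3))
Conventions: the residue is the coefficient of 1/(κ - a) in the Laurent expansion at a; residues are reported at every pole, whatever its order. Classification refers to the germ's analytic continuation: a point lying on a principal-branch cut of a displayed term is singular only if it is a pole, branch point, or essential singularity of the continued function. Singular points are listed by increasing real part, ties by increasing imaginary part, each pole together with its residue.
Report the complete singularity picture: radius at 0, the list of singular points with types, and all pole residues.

Denominator factor (κ - 10/3): pole of order 1 at 10/3, modulus 10/3.
The radius of convergence is the smallest modulus among the singular points: 10/3.
At the order-1 pole 10/3 set g(κ) = (κ - (10/3))*f(κ) = 6/5.
Simple pole: residue = g(a) at a = 10/3, which is 6/5.

Radius of convergence at 0: 10/3.
At 10/3: a pole of order 1; residue 6/5.


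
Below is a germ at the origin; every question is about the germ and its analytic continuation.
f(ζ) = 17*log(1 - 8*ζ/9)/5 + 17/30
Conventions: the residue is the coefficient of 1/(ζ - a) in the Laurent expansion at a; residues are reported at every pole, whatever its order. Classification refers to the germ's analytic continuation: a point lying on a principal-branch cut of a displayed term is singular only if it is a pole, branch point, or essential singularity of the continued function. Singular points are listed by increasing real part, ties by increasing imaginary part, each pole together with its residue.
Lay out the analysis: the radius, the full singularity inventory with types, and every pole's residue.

Radius of convergence at 0: 9/8.
At 9/8: a logarithmic branch point.

Branch term (17/5)*log(1 - ζ/(9/8)): its argument vanishes at ζ = 9/8, a logarithmic branch point, modulus 9/8.
The radius of convergence is the smallest modulus among the singular points: 9/8.


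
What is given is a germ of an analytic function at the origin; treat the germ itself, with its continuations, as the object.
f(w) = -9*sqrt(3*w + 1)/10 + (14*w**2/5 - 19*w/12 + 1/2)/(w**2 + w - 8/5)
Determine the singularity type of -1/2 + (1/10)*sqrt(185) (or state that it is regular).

The point is a pole of order 1.

The denominator factor w**2 + w - 8/5 vanishes at -1/2 + (1/10)*sqrt(185) and appears to the power 1; the numerator there equals 4303/600 - (263/600)*sqrt(185), nonzero, and no other factor vanishes.
The branch terms are analytic at this point.
Hence a pole whose order is the multiplicity, 1.


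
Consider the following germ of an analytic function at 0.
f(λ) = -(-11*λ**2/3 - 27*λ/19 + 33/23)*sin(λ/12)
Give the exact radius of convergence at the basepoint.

The radius of convergence is infinite.

The factor -sin(λ/12) is entire and contributes no finite singular point.
The polynomial part has no poles.
No finite singular points: the Taylor series at 0 converges everywhere.


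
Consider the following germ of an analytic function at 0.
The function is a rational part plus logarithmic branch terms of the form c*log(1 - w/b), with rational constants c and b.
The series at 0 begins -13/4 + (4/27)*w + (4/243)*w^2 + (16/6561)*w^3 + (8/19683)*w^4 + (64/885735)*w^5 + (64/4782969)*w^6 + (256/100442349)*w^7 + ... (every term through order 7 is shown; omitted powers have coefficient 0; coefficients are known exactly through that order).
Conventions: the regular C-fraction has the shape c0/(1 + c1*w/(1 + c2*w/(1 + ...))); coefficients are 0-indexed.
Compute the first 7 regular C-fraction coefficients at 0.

Taylor coefficients (read off): a_0 = -13/4, a_1 = 4/27, a_2 = 4/243, a_3 = 16/6561, a_4 = 8/19683, a_5 = 64/885735, a_6 = 64/4782969.
c0 = a_0 = -13/4. Peel one level at a time: if S = 1 + c*w/S' with S'(0) = 1, then c is the w-coefficient of S and S' = c*w/(S - 1).
S_1 = c0/f = 1 + (16/351)*w + (880/123201)*w^2 + ...; c1 = 16/351.
S_2 = c1*w/(S_1 - 1) = 1 + (-55/351)*w + (-1/243)*w^2 + ...; c2 = -55/351.
S_3 = c2*w/(S_2 - 1) = 1 + (-13/495)*w + (-182/81675)*w^2 + ...; c3 = -13/495.
S_4 = c3*w/(S_3 - 1) = 1 + (-14/165)*w + (-4/1215)*w^2 + ...; c4 = -14/165.
S_5 = c4*w/(S_4 - 1) = 1 + (-22/567)*w + (-902/321489)*w^2 + ...; c5 = -22/567.
S_6 = c5*w/(S_5 - 1) = 1 + (-41/567)*w + ...; c6 = -41/567.

The regular C-fraction coefficients are [-13/4, 16/351, -55/351, -13/495, -14/165, -22/567, -41/567].


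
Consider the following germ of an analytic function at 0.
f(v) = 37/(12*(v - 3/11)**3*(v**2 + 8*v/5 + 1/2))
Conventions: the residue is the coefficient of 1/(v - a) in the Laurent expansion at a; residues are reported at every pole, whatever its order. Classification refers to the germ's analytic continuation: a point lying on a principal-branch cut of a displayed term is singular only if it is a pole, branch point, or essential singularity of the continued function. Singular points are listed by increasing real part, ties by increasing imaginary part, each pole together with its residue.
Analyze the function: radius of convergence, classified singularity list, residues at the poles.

Denominator factor (v**2 + 8*v/5 + 1/2): discriminant 14/25, real irrational roots -4/5 + (1/10)*sqrt(14) and -4/5 - (1/10)*sqrt(14); poles of order 1, moduli 4/5 - (1/10)*sqrt(14) and 4/5 + (1/10)*sqrt(14).
Denominator factor (v - 3/11)^3: pole of order 3 at 3/11, modulus 3/11.
The radius of convergence is the smallest modulus among the singular points: 3/11.
The factor v**2 + 8*v/5 + 1/2 splits as (v - a)(v - a') with a = -4/5 - (1/10)*sqrt(14), a' = -4/5 + (1/10)*sqrt(14). At the order-1 pole a set g(v) = (v - a)*f(v) = [37/(12*(v - 3/11)**3)] / (v - a').
Simple pole: residue = g(a) at a = -4/5 - (1/10)*sqrt(14), which is -58865677805/10975659402 + (138058301095/76829615814)*sqrt(14).
The factor v**2 + 8*v/5 + 1/2 splits as (v - a)(v - a') with a = -4/5 + (1/10)*sqrt(14), a' = -4/5 - (1/10)*sqrt(14). At the order-1 pole a set g(v) = (v - a)*f(v) = [37/(12*(v - 3/11)**3)] / (v - a').
Simple pole: residue = g(a) at a = -4/5 + (1/10)*sqrt(14), which is -58865677805/10975659402 - (138058301095/76829615814)*sqrt(14).
At the order-3 pole 3/11 set g(v) = (v - (3/11))^3*f(v) = 37/(12*(v**2 + 8*v/5 + 1/2)).
Order-3 pole: residue = g''(a)/2; g''(3/11) = 117731355610/5487829701, so the residue is 58865677805/5487829701.
List the singular points by increasing real part (a conjugate pair: the negative imaginary part first).

Radius of convergence at 0: 3/11.
At -4/5 - (1/10)*sqrt(14): a pole of order 1; residue -58865677805/10975659402 + (138058301095/76829615814)*sqrt(14).
At -4/5 + (1/10)*sqrt(14): a pole of order 1; residue -58865677805/10975659402 - (138058301095/76829615814)*sqrt(14).
At 3/11: a pole of order 3; residue 58865677805/5487829701.


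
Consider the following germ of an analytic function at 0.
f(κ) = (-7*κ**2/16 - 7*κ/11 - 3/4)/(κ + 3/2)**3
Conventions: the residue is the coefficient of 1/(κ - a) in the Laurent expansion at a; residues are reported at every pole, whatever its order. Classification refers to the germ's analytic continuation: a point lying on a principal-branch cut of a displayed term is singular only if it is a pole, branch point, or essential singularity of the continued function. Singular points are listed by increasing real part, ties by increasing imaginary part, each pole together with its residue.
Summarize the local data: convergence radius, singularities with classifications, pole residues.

Radius of convergence at 0: 3/2.
At -3/2: a pole of order 3; residue -7/16.

Denominator factor (κ + 3/2)^3: pole of order 3 at -3/2, modulus 3/2.
The radius of convergence is the smallest modulus among the singular points: 3/2.
At the order-3 pole -3/2 set g(κ) = (κ - (-3/2))^3*f(κ) = -7*κ**2/16 - 7*κ/11 - 3/4.
Order-3 pole: residue = g''(a)/2; g''(-3/2) = -7/8, so the residue is -7/16.


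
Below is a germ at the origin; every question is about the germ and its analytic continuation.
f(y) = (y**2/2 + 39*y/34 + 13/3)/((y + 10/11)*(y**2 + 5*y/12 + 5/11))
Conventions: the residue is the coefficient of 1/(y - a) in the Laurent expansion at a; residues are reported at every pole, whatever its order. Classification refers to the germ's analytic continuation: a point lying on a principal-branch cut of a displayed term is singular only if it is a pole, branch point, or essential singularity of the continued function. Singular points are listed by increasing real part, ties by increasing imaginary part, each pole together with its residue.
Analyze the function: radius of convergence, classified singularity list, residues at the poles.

Denominator factor (y + 10/11): pole of order 1 at -10/11, modulus 10/11.
Denominator factor (y**2 + 5*y/12 + 5/11): discriminant -2605/1584, complex-conjugate roots (-5/24) + ((1/264)*sqrt(28655))*i and (-5/24) - ((1/264)*sqrt(28655))*i; poles of order 1, moduli (1/11)*sqrt(55) and (1/11)*sqrt(55).
The radius of convergence is the smallest modulus among the singular points: (1/11)*sqrt(55).
At the order-1 pole -10/11 set g(y) = (y - (-10/11))*f(y) = (y**2/2 + 39*y/34 + 13/3)/(y**2 + 5*y/12 + 5/11).
Simple pole: residue = g(a) at a = -10/11, which is 45712/11135.
The factor y**2 + 5*y/12 + 5/11 splits as (y - a)(y - a') with a = (-5/24) - ((1/264)*sqrt(28655))*i, a' = (-5/24) + ((1/264)*sqrt(28655))*i. At the order-1 pole a set g(y) = (y - a)*f(y) = [(y**2/2 + 39*y/34 + 13/3)/(y + 10/11)] / (y - a').
Simple pole: residue = g(a) at a = (-5/24) - ((1/264)*sqrt(28655))*i, which is (-80289/44540) + ((370409/23205340)*sqrt(28655))*i.
The factor y**2 + 5*y/12 + 5/11 splits as (y - a)(y - a') with a = (-5/24) + ((1/264)*sqrt(28655))*i, a' = (-5/24) - ((1/264)*sqrt(28655))*i. At the order-1 pole a set g(y) = (y - a)*f(y) = [(y**2/2 + 39*y/34 + 13/3)/(y + 10/11)] / (y - a').
Simple pole: residue = g(a) at a = (-5/24) + ((1/264)*sqrt(28655))*i, which is (-80289/44540) - ((370409/23205340)*sqrt(28655))*i.
List the singular points by increasing real part (a conjugate pair: the negative imaginary part first).

Radius of convergence at 0: (1/11)*sqrt(55).
At -10/11: a pole of order 1; residue 45712/11135.
At (-5/24) - ((1/264)*sqrt(28655))*i: a pole of order 1; residue (-80289/44540) + ((370409/23205340)*sqrt(28655))*i.
At (-5/24) + ((1/264)*sqrt(28655))*i: a pole of order 1; residue (-80289/44540) - ((370409/23205340)*sqrt(28655))*i.


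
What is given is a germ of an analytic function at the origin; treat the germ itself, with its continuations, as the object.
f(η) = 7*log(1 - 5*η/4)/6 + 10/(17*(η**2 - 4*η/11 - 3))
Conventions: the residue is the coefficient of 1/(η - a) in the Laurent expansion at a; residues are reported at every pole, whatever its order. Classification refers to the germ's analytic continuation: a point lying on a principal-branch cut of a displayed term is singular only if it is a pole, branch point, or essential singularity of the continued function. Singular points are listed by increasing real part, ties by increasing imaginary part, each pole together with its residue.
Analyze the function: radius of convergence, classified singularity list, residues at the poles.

Denominator factor (η**2 - 4*η/11 - 3): discriminant 1468/121, real irrational roots 2/11 + (1/11)*sqrt(367) and 2/11 - (1/11)*sqrt(367); poles of order 1, moduli 2/11 + (1/11)*sqrt(367) and -2/11 + (1/11)*sqrt(367).
Branch term (7/6)*log(1 - η/(4/5)): its argument vanishes at η = 4/5, a logarithmic branch point, modulus 4/5.
The radius of convergence is the smallest modulus among the singular points: 4/5.
The branch term is analytic at 2/11 - (1/11)*sqrt(367) and contributes nothing to the residue; only the rational part matters.
The factor η**2 - 4*η/11 - 3 splits as (η - a)(η - a') with a = 2/11 - (1/11)*sqrt(367), a' = 2/11 + (1/11)*sqrt(367). At the order-1 pole a set g(η) = (η - a)*(rational part) = [10/17] / (η - a').
Simple pole: residue = g(a) at a = 2/11 - (1/11)*sqrt(367), which is -(55/6239)*sqrt(367).
The branch term is analytic at 2/11 + (1/11)*sqrt(367) and contributes nothing to the residue; only the rational part matters.
The factor η**2 - 4*η/11 - 3 splits as (η - a)(η - a') with a = 2/11 + (1/11)*sqrt(367), a' = 2/11 - (1/11)*sqrt(367). At the order-1 pole a set g(η) = (η - a)*(rational part) = [10/17] / (η - a').
Simple pole: residue = g(a) at a = 2/11 + (1/11)*sqrt(367), which is (55/6239)*sqrt(367).
List the singular points by increasing real part (a conjugate pair: the negative imaginary part first).

Radius of convergence at 0: 4/5.
At 2/11 - (1/11)*sqrt(367): a pole of order 1; residue -(55/6239)*sqrt(367).
At 4/5: a logarithmic branch point.
At 2/11 + (1/11)*sqrt(367): a pole of order 1; residue (55/6239)*sqrt(367).


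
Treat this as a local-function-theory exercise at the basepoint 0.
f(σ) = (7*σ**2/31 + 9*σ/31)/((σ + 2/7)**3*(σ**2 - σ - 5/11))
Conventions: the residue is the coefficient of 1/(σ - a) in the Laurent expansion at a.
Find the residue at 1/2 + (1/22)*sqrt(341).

The residue is -449813287/3218513 + (755716808/99773903)*sqrt(341).

The factor σ**2 - σ - 5/11 splits as (σ - a)(σ - a') with a = 1/2 + (1/22)*sqrt(341), a' = 1/2 - (1/22)*sqrt(341). At the order-1 pole a set g(σ) = (σ - a)*f(σ) = [(7*σ**2/31 + 9*σ/31)/(σ + 2/7)**3] / (σ - a').
Simple pole: residue = g(a) at a = 1/2 + (1/22)*sqrt(341), which is -449813287/3218513 + (755716808/99773903)*sqrt(341).


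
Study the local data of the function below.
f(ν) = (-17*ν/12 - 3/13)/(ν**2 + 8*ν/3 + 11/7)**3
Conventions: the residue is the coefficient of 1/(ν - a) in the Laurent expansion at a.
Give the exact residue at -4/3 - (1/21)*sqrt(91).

The residue is -(384993/228488)*sqrt(91).

The factor ν**2 + 8*ν/3 + 11/7 splits as (ν - a)(ν - a') with a = -4/3 - (1/21)*sqrt(91), a' = -4/3 + (1/21)*sqrt(91). At the order-3 pole a set g(ν) = (ν - a)^3*f(ν) = [-17*ν/12 - 3/13] / (ν - a')^3.
Order-3 pole: residue = g''(a)/2; g''(-4/3 - (1/21)*sqrt(91)) = -(384993/114244)*sqrt(91), so the residue is -(384993/228488)*sqrt(91).


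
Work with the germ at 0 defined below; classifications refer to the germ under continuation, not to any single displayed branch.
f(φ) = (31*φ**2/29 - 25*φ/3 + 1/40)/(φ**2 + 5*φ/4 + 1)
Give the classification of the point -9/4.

Denominator factors: φ**2 + 5*φ/4 + 1 = 13/4 at φ = -9/4 — none vanishes.
So the germ continues analytically to -9/4.

The point is a regular point.


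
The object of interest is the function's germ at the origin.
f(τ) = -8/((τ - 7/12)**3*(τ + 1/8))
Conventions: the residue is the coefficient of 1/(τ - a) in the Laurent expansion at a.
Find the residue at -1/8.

The residue is 110592/4913.

At the order-1 pole -1/8 set g(τ) = (τ - (-1/8))*f(τ) = -8/(τ - 7/12)**3.
Simple pole: residue = g(a) at a = -1/8, which is 110592/4913.


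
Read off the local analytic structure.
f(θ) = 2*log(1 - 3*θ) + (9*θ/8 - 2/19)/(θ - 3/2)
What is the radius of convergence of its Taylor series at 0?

Denominator factor (θ - 3/2): pole of order 1 at 3/2, modulus 3/2.
Branch term (2)*log(1 - θ/(1/3)): its argument vanishes at θ = 1/3, a logarithmic branch point, modulus 1/3.
The radius of convergence is the smallest modulus among the singular points: 1/3.

The radius of convergence is 1/3.


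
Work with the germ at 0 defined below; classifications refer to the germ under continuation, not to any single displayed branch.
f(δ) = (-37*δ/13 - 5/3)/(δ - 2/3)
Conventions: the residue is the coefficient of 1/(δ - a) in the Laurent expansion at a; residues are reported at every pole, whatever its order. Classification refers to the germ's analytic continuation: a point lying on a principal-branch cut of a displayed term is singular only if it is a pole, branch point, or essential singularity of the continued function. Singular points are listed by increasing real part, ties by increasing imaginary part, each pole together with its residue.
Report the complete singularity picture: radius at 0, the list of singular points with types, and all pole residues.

Denominator factor (δ - 2/3): pole of order 1 at 2/3, modulus 2/3.
The radius of convergence is the smallest modulus among the singular points: 2/3.
At the order-1 pole 2/3 set g(δ) = (δ - (2/3))*f(δ) = -37*δ/13 - 5/3.
Simple pole: residue = g(a) at a = 2/3, which is -139/39.

Radius of convergence at 0: 2/3.
At 2/3: a pole of order 1; residue -139/39.


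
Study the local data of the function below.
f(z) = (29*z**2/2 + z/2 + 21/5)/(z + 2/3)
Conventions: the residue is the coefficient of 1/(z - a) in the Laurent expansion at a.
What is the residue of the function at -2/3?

The residue is 464/45.

At the order-1 pole -2/3 set g(z) = (z - (-2/3))*f(z) = 29*z**2/2 + z/2 + 21/5.
Simple pole: residue = g(a) at a = -2/3, which is 464/45.


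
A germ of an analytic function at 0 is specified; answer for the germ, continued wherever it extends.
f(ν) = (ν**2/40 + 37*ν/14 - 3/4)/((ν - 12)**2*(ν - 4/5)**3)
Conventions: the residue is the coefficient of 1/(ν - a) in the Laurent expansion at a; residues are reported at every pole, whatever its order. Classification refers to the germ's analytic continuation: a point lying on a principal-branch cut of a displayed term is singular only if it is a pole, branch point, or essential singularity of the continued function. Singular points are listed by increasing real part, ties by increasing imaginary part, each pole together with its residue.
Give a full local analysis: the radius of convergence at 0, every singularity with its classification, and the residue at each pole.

Denominator factor (ν - 4/5)^3: pole of order 3 at 4/5, modulus 4/5.
Denominator factor (ν - 12)^2: pole of order 2 at 12, modulus 12.
The radius of convergence is the smallest modulus among the singular points: 4/5.
At the order-3 pole 4/5 set g(ν) = (ν - (4/5))^3*f(ν) = (ν**2/40 + 37*ν/14 - 3/4)/(ν - 12)**2.
Order-3 pole: residue = g''(a)/2; g''(4/5) = 1179025/137682944, so the residue is 1179025/275365888.
At the order-2 pole 12 set g(ν) = (ν - (12))^2*f(ν) = (ν**2/40 + 37*ν/14 - 3/4)/(ν - 4/5)**3.
Order-2 pole: residue = g'(a); g'(12) = -1179025/275365888, so the residue is -1179025/275365888.
List the singular points by increasing real part (a conjugate pair: the negative imaginary part first).

Radius of convergence at 0: 4/5.
At 4/5: a pole of order 3; residue 1179025/275365888.
At 12: a pole of order 2; residue -1179025/275365888.


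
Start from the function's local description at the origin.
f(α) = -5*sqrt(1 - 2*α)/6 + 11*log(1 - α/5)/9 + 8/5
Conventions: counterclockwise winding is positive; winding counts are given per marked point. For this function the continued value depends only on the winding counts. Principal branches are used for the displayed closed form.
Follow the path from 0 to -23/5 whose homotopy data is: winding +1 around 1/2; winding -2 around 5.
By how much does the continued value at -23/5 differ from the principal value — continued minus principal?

Continued minus principal equals ((1/3)*sqrt(255)) - ((44/9)*pi)*i.

The rational part is single-valued and drops out of the difference; each branch term changes only by its own monodromy.
(-5/6)*sqrt(1 - α/(1/2)): winding +1 is odd, the square root flips sign, contributing -2*(-5/6)*sqrt(1 - (-23/5)/(1/2)) = -2*(-5/6)*sqrt(51/5) = (1/3)*sqrt(255).
(11/9)*log(1 - α/(5)): each positive loop around 5 adds 2*pi*i to the log, so winding -2 contributes (11/9)*(-2)*2*pi*i = -(44/9)*pi*i.
Summing the contributions at α = -23/5 gives ((1/3)*sqrt(255)) - ((44/9)*pi)*i.


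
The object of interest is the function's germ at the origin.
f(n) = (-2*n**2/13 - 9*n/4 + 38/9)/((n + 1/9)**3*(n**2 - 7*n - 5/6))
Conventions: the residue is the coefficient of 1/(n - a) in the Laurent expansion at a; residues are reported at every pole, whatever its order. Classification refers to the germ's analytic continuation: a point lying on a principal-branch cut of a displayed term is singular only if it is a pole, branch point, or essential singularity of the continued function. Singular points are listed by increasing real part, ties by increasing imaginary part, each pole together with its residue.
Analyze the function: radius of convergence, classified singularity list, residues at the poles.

Denominator factor (n**2 - 7*n - 5/6): discriminant 157/3, real irrational roots 7/2 + (1/6)*sqrt(471) and 7/2 - (1/6)*sqrt(471); poles of order 1, moduli 7/2 + (1/6)*sqrt(471) and -7/2 + (1/6)*sqrt(471).
Denominator factor (n + 1/9)^3: pole of order 3 at -1/9, modulus 1/9.
The radius of convergence is the smallest modulus among the singular points: 1/9.
The factor n**2 - 7*n - 5/6 splits as (n - a)(n - a') with a = 7/2 - (1/6)*sqrt(471), a' = 7/2 + (1/6)*sqrt(471). At the order-1 pole a set g(n) = (n - a)*f(n) = [(-2*n**2/13 - 9*n/4 + 38/9)/(n + 1/9)**3] / (n - a').
Simple pole: residue = g(a) at a = 7/2 - (1/6)*sqrt(471), which is 6468193926/4459 + (93584134647/1400126)*sqrt(471).
At the order-3 pole -1/9 set g(n) = (n - (-1/9))^3*f(n) = (-2*n**2/13 - 9*n/4 + 38/9)/(n**2 - 7*n - 5/6).
Order-3 pole: residue = g''(a)/2; g''(-1/9) = -25872775704/4459, so the residue is -12936387852/4459.
The factor n**2 - 7*n - 5/6 splits as (n - a)(n - a') with a = 7/2 + (1/6)*sqrt(471), a' = 7/2 - (1/6)*sqrt(471). At the order-1 pole a set g(n) = (n - a)*f(n) = [(-2*n**2/13 - 9*n/4 + 38/9)/(n + 1/9)**3] / (n - a').
Simple pole: residue = g(a) at a = 7/2 + (1/6)*sqrt(471), which is 6468193926/4459 - (93584134647/1400126)*sqrt(471).
List the singular points by increasing real part (a conjugate pair: the negative imaginary part first).

Radius of convergence at 0: 1/9.
At 7/2 - (1/6)*sqrt(471): a pole of order 1; residue 6468193926/4459 + (93584134647/1400126)*sqrt(471).
At -1/9: a pole of order 3; residue -12936387852/4459.
At 7/2 + (1/6)*sqrt(471): a pole of order 1; residue 6468193926/4459 - (93584134647/1400126)*sqrt(471).
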